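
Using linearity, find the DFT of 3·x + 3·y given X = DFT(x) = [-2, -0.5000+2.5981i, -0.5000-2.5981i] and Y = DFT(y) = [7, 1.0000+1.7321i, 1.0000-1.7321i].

By linearity: DFT(3x + 3y) = 3·DFT(x) + 3·DFT(y)
= 3·[-2, -0.5000+2.5981i, -0.5000-2.5981i] + 3·[7, 1.0000+1.7321i, 1.0000-1.7321i]

Computing element-wise:
Z[0] = 3·(-2) + 3·(7) = 15
Z[1] = 3·(-0.5000+2.5981i) + 3·(1.0000+1.7321i) = 1.5000+12.9906i
Z[2] = 3·(-0.5000-2.5981i) + 3·(1.0000-1.7321i) = 1.5000-12.9906i

DFT(3x + 3y) = 3·X + 3·Y = [15, 1.5000+12.9906i, 1.5000-12.9906i]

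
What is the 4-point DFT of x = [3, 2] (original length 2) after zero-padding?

Original 2-point DFT: [5, 1]
Zero-padded 4-point DFT provides frequency interpolation.

DFT_4([x, 0, ...]) = [5, 3-2i, 1, 3+2i]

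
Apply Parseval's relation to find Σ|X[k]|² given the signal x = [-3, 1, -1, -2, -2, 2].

Parseval: Σ|x[n]|² = (1/N)Σ|X[k]|², so Σ|X[k]|² = N·Σ|x[n]|² = 6·23.0000

Σ|X[k]|² = N·Σ|x[n]|² = 6·23.0000 = 138.0000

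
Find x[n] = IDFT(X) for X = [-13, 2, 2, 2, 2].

x[n] = (1/5) Σ(k=0 to 4) X[k] · e^(2πikn/5)

Computing each x[n]:
x[0] = -1
x[1] = -3
x[2] = -3
x[3] = -3
x[4] = -3

x = [-1, -3, -3, -3, -3]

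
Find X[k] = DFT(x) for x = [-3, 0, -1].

X[k] = Σ(n=0 to 2) x[n] · ω_3^(nk)
where ω_3 = e^(-2πi/3)

Computing each X[k]:
X[0] = -4
X[1] = -2.5000-0.8660i
X[2] = -2.5000+0.8660i

X = [-4, -2.5000-0.8660i, -2.5000+0.8660i]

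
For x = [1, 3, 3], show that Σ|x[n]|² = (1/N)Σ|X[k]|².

Time domain:
Σ|x[n]|² = |1|² + |3|² + |3|² = 19.0000

Frequency domain:
(1/3)Σ|X[k]|² = (1/3)(|7|² + |-2|² + |-2|²) = (1/3)·57.0000 = 19.0000

Both sides agree, confirming Parseval's theorem.

Σ|x[n]|² = (1/N)Σ|X[k]|² = 19.0000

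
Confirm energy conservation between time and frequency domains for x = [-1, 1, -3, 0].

Time domain:
Σ|x[n]|² = |-1|² + |1|² + |-3|² + |0|² = 11.0000

Frequency domain:
(1/4)Σ|X[k]|² = (1/4)(|-3|² + |2-1i|² + |-5|² + |2+1i|²) = (1/4)·44.0000 = 11.0000

Both sides agree, confirming Parseval's theorem.

Σ|x[n]|² = (1/N)Σ|X[k]|² = 11.0000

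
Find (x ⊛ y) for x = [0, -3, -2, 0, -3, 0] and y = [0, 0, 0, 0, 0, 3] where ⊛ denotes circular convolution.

(x ⊛ y)[n] = Σ(m=0 to 5) x[m] · y[(n-m) mod 6]

Computing each output sample:
(x ⊛ y)[0] = -9
(x ⊛ y)[1] = -6
(x ⊛ y)[2] = 0
(x ⊛ y)[3] = -9
(x ⊛ y)[4] = 0
(x ⊛ y)[5] = 0

x ⊛ y = [-9, -6, 0, -9, 0, 0]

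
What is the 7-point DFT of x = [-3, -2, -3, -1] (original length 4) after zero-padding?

Original 4-point DFT: [-9, 1i, -3, -1i]
Zero-padded 7-point DFT provides frequency interpolation.

DFT_7([x, 0, ...]) = [-9, -2.6784+4.9223i, -0.4755-0.1336i, -2.8460-0.5028i, -2.8460+0.5028i, -0.4755+0.1336i, -2.6784-4.9223i]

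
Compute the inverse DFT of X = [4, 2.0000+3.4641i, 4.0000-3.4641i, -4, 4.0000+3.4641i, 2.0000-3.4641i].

x[n] = (1/6) Σ(k=0 to 5) X[k] · e^(2πikn/6)

Computing each x[n]:
x[0] = 2
x[1] = 1
x[2] = -3
x[3] = 2
x[4] = 1
x[5] = 1

x = [2, 1, -3, 2, 1, 1]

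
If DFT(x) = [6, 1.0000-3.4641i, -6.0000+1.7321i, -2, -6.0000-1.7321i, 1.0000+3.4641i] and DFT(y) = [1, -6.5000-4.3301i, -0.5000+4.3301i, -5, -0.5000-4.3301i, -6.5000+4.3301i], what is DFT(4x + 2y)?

By linearity: DFT(4x + 2y) = 4·DFT(x) + 2·DFT(y)
= 4·[6, 1.0000-3.4641i, -6.0000+1.7321i, -2, -6.0000-1.7321i, 1.0000+3.4641i] + 2·[1, -6.5000-4.3301i, -0.5000+4.3301i, -5, -0.5000-4.3301i, -6.5000+4.3301i]

Computing element-wise:
Z[0] = 4·(6) + 2·(1) = 26
Z[1] = 4·(1.0000-3.4641i) + 2·(-6.5000-4.3301i) = -9.0000-22.5166i
Z[2] = 4·(-6.0000+1.7321i) + 2·(-0.5000+4.3301i) = -25.0000+15.5886i
Z[3] = 4·(-2) + 2·(-5) = -18
Z[4] = 4·(-6.0000-1.7321i) + 2·(-0.5000-4.3301i) = -25.0000-15.5886i
Z[5] = 4·(1.0000+3.4641i) + 2·(-6.5000+4.3301i) = -9.0000+22.5166i

DFT(4x + 2y) = 4·X + 2·Y = [26, -9.0000-22.5166i, -25.0000+15.5886i, -18, -25.0000-15.5886i, -9.0000+22.5166i]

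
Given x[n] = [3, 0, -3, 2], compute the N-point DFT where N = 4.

X[k] = Σ(n=0 to 3) x[n] · ω_4^(nk)
where ω_4 = e^(-2πi/4)

Computing each X[k]:
X[0] = 2
X[1] = 6+2i
X[2] = -2
X[3] = 6-2i

X = [2, 6+2i, -2, 6-2i]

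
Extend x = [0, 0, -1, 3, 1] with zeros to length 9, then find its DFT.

Original 5-point DFT: [3, -1.3090+3.3022i, -0.1910-3.2164i, -0.1910+3.2164i, -1.3090-3.3022i]
Zero-padded 9-point DFT provides frequency interpolation.

DFT_9([x, 0, ...]) = [3, -2.6133-1.9553i, 0.2057+3.5829i, 3.0000-1.7321i, -2.0924-2.2561i, -2.0924+2.2561i, 3.0000+1.7321i, 0.2057-3.5829i, -2.6133+1.9553i]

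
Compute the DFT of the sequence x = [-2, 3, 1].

X[k] = Σ(n=0 to 2) x[n] · ω_3^(nk)
where ω_3 = e^(-2πi/3)

Computing each X[k]:
X[0] = 2
X[1] = -4.0000-1.7321i
X[2] = -4.0000+1.7321i

X = [2, -4.0000-1.7321i, -4.0000+1.7321i]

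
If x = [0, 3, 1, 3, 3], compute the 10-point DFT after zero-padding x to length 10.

Original 5-point DFT: [10, -1.3820+1.1756i, -3.6180-1.9021i, -3.6180+1.9021i, -1.3820-1.1756i]
Zero-padded 10-point DFT provides frequency interpolation.

DFT_10([x, 0, ...]) = [10, -0.6180-7.3309i, -1.3820+1.1756i, 1.6180-3.3552i, -3.6180-1.9021i, -2, -3.6180+1.9021i, 1.6180+3.3552i, -1.3820-1.1756i, -0.6180+7.3309i]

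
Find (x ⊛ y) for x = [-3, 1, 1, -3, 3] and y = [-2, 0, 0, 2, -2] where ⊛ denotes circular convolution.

(x ⊛ y)[n] = Σ(m=0 to 4) x[m] · y[(n-m) mod 5]

Computing each output sample:
(x ⊛ y)[0] = 6
(x ⊛ y)[1] = -10
(x ⊛ y)[2] = 10
(x ⊛ y)[3] = -6
(x ⊛ y)[4] = 2

x ⊛ y = [6, -10, 10, -6, 2]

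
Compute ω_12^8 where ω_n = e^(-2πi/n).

ω_12^8 = e^(-2πi·8/12)
= cos(-2π·8/12) + i·sin(-2π·8/12)
= cos(-16π/12) + i·sin(-16π/12)

ω_12^8 = cos(-16π/12) + i·sin(-16π/12) = -0.5000+0.8660i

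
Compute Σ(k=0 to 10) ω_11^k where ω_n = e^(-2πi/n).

Sum of all nth roots of unity equals 0 for n > 1 (geometric series with r ≠ 1).

0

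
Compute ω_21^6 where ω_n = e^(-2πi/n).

ω_21^6 = e^(-2πi·6/21)
= cos(-2π·6/21) + i·sin(-2π·6/21)
= cos(-12π/21) + i·sin(-12π/21)

ω_21^6 = cos(-12π/21) + i·sin(-12π/21) = -0.2225-0.9749i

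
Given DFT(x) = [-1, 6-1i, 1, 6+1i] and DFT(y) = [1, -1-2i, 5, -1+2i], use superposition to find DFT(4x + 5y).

By linearity: DFT(4x + 5y) = 4·DFT(x) + 5·DFT(y)
= 4·[-1, 6-1i, 1, 6+1i] + 5·[1, -1-2i, 5, -1+2i]

Computing element-wise:
Z[0] = 4·(-1) + 5·(1) = 1
Z[1] = 4·(6-1i) + 5·(-1-2i) = 19-14i
Z[2] = 4·(1) + 5·(5) = 29
Z[3] = 4·(6+1i) + 5·(-1+2i) = 19+14i

DFT(4x + 5y) = 4·X + 5·Y = [1, 19-14i, 29, 19+14i]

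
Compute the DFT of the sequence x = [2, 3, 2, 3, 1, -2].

X[k] = Σ(n=0 to 5) x[n] · ω_6^(nk)
where ω_6 = e^(-2πi/6)

Computing each X[k]:
X[0] = 9
X[1] = -2.0000-5.1962i
X[2] = 3.0000-3.4641i
X[3] = 1
X[4] = 3.0000+3.4641i
X[5] = -2.0000+5.1962i

X = [9, -2.0000-5.1962i, 3.0000-3.4641i, 1, 3.0000+3.4641i, -2.0000+5.1962i]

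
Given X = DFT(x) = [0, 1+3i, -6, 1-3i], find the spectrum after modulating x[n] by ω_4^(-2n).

Modulation property: DFT(ω_4^(-2n)·x[n]) = X[(k-2) mod 4], so circularly shift X by 2 positions.

X[k-2] = [-6, 1-3i, 0, 1+3i]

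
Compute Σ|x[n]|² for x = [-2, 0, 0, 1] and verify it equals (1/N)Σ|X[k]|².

Time domain:
Σ|x[n]|² = |-2|² + |0|² + |0|² + |1|² = 5.0000

Frequency domain:
(1/4)Σ|X[k]|² = (1/4)(|-1|² + |-2+1i|² + |-3|² + |-2-1i|²) = (1/4)·20.0000 = 5.0000

Both sides agree, confirming Parseval's theorem.

Σ|x[n]|² = (1/N)Σ|X[k]|² = 5.0000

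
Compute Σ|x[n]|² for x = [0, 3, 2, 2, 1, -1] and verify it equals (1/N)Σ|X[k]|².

Time domain:
Σ|x[n]|² = |0|² + |3|² + |2|² + |2|² + |1|² + |-1|² = 19.0000

Frequency domain:
(1/6)Σ|X[k]|² = (1/6)(|7|² + |-2.5000-4.3301i|² + |-0.5000-2.5981i|² + |-1|² + |-0.5000+2.5981i|² + |-2.5000+4.3301i|²) = (1/6)·114.0000 = 19.0000

Both sides agree, confirming Parseval's theorem.

Σ|x[n]|² = (1/N)Σ|X[k]|² = 19.0000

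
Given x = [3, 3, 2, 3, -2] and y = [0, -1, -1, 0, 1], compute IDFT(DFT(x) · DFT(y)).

(x ⊛ y)[n] = Σ(m=0 to 4) x[m] · y[(n-m) mod 5]

Computing each output sample:
(x ⊛ y)[0] = 2
(x ⊛ y)[1] = 1
(x ⊛ y)[2] = -3
(x ⊛ y)[3] = -7
(x ⊛ y)[4] = -2

x ⊛ y = [2, 1, -3, -7, -2]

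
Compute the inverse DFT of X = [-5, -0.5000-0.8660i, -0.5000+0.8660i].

x[n] = (1/3) Σ(k=0 to 2) X[k] · e^(2πikn/3)

Computing each x[n]:
x[0] = -2
x[1] = -1
x[2] = -2

x = [-2, -1, -2]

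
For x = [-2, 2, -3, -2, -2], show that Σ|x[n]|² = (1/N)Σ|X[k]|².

Time domain:
Σ|x[n]|² = |-2|² + |2|² + |-3|² + |-2|² + |-2|² = 25.0000

Frequency domain:
(1/5)Σ|X[k]|² = (1/5)(|-7|² + |2.0451-3.2164i|² + |-3.5451-3.3022i|² + |-3.5451+3.3022i|² + |2.0451+3.2164i|²) = (1/5)·125.0000 = 25.0000

Both sides agree, confirming Parseval's theorem.

Σ|x[n]|² = (1/N)Σ|X[k]|² = 25.0000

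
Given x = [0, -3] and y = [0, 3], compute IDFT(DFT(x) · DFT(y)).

(x ⊛ y)[n] = Σ(m=0 to 1) x[m] · y[(n-m) mod 2]

Computing each output sample:
(x ⊛ y)[0] = -9
(x ⊛ y)[1] = 0

x ⊛ y = [-9, 0]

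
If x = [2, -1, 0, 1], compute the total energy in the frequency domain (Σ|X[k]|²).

Parseval: Σ|x[n]|² = (1/N)Σ|X[k]|², so Σ|X[k]|² = N·Σ|x[n]|² = 4·6.0000

Σ|X[k]|² = N·Σ|x[n]|² = 4·6.0000 = 24.0000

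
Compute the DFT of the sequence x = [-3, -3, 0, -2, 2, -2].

X[k] = Σ(n=0 to 5) x[n] · ω_6^(nk)
where ω_6 = e^(-2πi/6)

Computing each X[k]:
X[0] = -8
X[1] = -4.5000+2.5981i
X[2] = -3.5000-0.8660i
X[3] = 6
X[4] = -3.5000+0.8660i
X[5] = -4.5000-2.5981i

X = [-8, -4.5000+2.5981i, -3.5000-0.8660i, 6, -3.5000+0.8660i, -4.5000-2.5981i]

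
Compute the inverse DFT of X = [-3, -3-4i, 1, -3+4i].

x[n] = (1/4) Σ(k=0 to 3) X[k] · e^(2πikn/4)

Computing each x[n]:
x[0] = -2
x[1] = 1
x[2] = 1
x[3] = -3

x = [-2, 1, 1, -3]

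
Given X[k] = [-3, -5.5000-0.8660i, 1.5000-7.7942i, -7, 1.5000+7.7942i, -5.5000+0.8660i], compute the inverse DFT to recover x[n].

x[n] = (1/6) Σ(k=0 to 5) X[k] · e^(2πikn/6)

Computing each x[n]:
x[0] = -3
x[1] = 2
x[2] = -3
x[3] = 3
x[4] = 1
x[5] = -3

x = [-3, 2, -3, 3, 1, -3]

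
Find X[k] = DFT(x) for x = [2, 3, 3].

X[k] = Σ(n=0 to 2) x[n] · ω_3^(nk)
where ω_3 = e^(-2πi/3)

Computing each X[k]:
X[0] = 8
X[1] = -1
X[2] = -1

X = [8, -1, -1]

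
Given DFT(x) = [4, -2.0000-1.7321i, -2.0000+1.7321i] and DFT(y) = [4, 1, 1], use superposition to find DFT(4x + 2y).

By linearity: DFT(4x + 2y) = 4·DFT(x) + 2·DFT(y)
= 4·[4, -2.0000-1.7321i, -2.0000+1.7321i] + 2·[4, 1, 1]

Computing element-wise:
Z[0] = 4·(4) + 2·(4) = 24
Z[1] = 4·(-2.0000-1.7321i) + 2·(1) = -6.0000-6.9284i
Z[2] = 4·(-2.0000+1.7321i) + 2·(1) = -6.0000+6.9284i

DFT(4x + 2y) = 4·X + 2·Y = [24, -6.0000-6.9284i, -6.0000+6.9284i]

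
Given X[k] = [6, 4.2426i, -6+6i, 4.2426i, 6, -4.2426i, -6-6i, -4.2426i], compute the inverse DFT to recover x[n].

x[n] = (1/8) Σ(k=0 to 7) X[k] · e^(2πikn/8)

Computing each x[n]:
x[0] = 0
x[1] = -3
x[2] = 3
x[3] = 0
x[4] = 0
x[5] = 0
x[6] = 3
x[7] = 3

x = [0, -3, 3, 0, 0, 0, 3, 3]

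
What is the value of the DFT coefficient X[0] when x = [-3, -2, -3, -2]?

X[0] = Σ(n=0 to 3) x[n] · ω_4^0 = Σ x[n]
= (-3) + (-2) + (-3) + (-2)

X[0] = -10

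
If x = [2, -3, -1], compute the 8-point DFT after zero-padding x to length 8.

Original 3-point DFT: [-2, 4.0000+1.7321i, 4.0000-1.7321i]
Zero-padded 8-point DFT provides frequency interpolation.

DFT_8([x, 0, ...]) = [-2, -0.1213+3.1213i, 3+3i, 4.1213+1.1213i, 4, 4.1213-1.1213i, 3-3i, -0.1213-3.1213i]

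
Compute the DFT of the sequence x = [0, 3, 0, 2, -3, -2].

X[k] = Σ(n=0 to 5) x[n] · ω_6^(nk)
where ω_6 = e^(-2πi/6)

Computing each X[k]:
X[0] = 0
X[1] = -6.9282i
X[2] = 3.0000-1.7321i
X[3] = -6
X[4] = 3.0000+1.7321i
X[5] = 6.9282i

X = [0, -6.9282i, 3.0000-1.7321i, -6, 3.0000+1.7321i, 6.9282i]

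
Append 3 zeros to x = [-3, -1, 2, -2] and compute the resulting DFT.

Original 4-point DFT: [-4, -5-1i, 2, -5+1i]
Zero-padded 7-point DFT provides frequency interpolation.

DFT_7([x, 0, ...]) = [-4, -2.2666-0.3003i, -5.8264+0.2790i, -0.4070+3.9474i, -0.4070-3.9474i, -5.8264-0.2790i, -2.2666+0.3003i]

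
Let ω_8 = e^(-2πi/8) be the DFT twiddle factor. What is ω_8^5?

ω_8^5 = e^(-2πi·5/8)
= cos(-2π·5/8) + i·sin(-2π·5/8)
= cos(-10π/8) + i·sin(-10π/8)

ω_8^5 = cos(-10π/8) + i·sin(-10π/8) = -0.7071+0.7071i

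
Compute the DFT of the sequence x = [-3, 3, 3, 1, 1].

X[k] = Σ(n=0 to 4) x[n] · ω_5^(nk)
where ω_5 = e^(-2πi/5)

Computing each X[k]:
X[0] = 5
X[1] = -5.0000-3.0777i
X[2] = -5.0000+0.7265i
X[3] = -5.0000-0.7265i
X[4] = -5.0000+3.0777i

X = [5, -5.0000-3.0777i, -5.0000+0.7265i, -5.0000-0.7265i, -5.0000+3.0777i]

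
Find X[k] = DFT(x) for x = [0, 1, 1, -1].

X[k] = Σ(n=0 to 3) x[n] · ω_4^(nk)
where ω_4 = e^(-2πi/4)

Computing each X[k]:
X[0] = 1
X[1] = -1-2i
X[2] = 1
X[3] = -1+2i

X = [1, -1-2i, 1, -1+2i]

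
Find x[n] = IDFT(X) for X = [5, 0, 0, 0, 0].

x[n] = (1/5) Σ(k=0 to 4) X[k] · e^(2πikn/5)

Computing each x[n]:
x[0] = 1
x[1] = 1
x[2] = 1
x[3] = 1
x[4] = 1

x = [1, 1, 1, 1, 1]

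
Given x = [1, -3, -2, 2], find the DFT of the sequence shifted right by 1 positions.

Time shift by 1: X_shifted[k] = ω_4^(1k) · X[k]
Shifted x = [2, 1, -3, -2]

DFT(x[n-1]) = [-2, 5-3i, 0, 5+3i]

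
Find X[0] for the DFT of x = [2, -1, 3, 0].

X[0] = Σ(n=0 to 3) x[n] · ω_4^0 = Σ x[n]
= (2) + (-1) + (3) + (0)

X[0] = 4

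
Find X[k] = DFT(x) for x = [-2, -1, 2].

X[k] = Σ(n=0 to 2) x[n] · ω_3^(nk)
where ω_3 = e^(-2πi/3)

Computing each X[k]:
X[0] = -1
X[1] = -2.5000+2.5981i
X[2] = -2.5000-2.5981i

X = [-1, -2.5000+2.5981i, -2.5000-2.5981i]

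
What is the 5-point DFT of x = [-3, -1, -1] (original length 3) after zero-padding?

Original 3-point DFT: [-5, -2, -2]
Zero-padded 5-point DFT provides frequency interpolation.

DFT_5([x, 0, ...]) = [-5, -2.5000+1.5388i, -2.5000-0.3633i, -2.5000+0.3633i, -2.5000-1.5388i]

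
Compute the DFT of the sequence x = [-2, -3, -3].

X[k] = Σ(n=0 to 2) x[n] · ω_3^(nk)
where ω_3 = e^(-2πi/3)

Computing each X[k]:
X[0] = -8
X[1] = 1
X[2] = 1

X = [-8, 1, 1]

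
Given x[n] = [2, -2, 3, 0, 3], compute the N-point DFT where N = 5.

X[k] = Σ(n=0 to 4) x[n] · ω_5^(nk)
where ω_5 = e^(-2πi/5)

Computing each X[k]:
X[0] = 6
X[1] = -0.1180+2.9919i
X[2] = 2.1180+5.7921i
X[3] = 2.1180-5.7921i
X[4] = -0.1180-2.9919i

X = [6, -0.1180+2.9919i, 2.1180+5.7921i, 2.1180-5.7921i, -0.1180-2.9919i]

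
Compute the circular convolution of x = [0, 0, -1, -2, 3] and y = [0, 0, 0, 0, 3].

(x ⊛ y)[n] = Σ(m=0 to 4) x[m] · y[(n-m) mod 5]

Computing each output sample:
(x ⊛ y)[0] = 0
(x ⊛ y)[1] = -3
(x ⊛ y)[2] = -6
(x ⊛ y)[3] = 9
(x ⊛ y)[4] = 0

x ⊛ y = [0, -3, -6, 9, 0]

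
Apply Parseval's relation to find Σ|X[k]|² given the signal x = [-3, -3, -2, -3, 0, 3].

Parseval: Σ|x[n]|² = (1/N)Σ|X[k]|², so Σ|X[k]|² = N·Σ|x[n]|² = 6·40.0000

Σ|X[k]|² = N·Σ|x[n]|² = 6·40.0000 = 240.0000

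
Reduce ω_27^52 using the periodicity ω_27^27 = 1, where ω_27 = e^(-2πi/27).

Since ω_27^27 = 1, powers reduce modulo 27.
52 mod 27 = 25
So ω_27^52 = ω_27^25 = e^(-2πi·25/27)

ω_27^52 = ω_27^25 = 0.8936+0.4488i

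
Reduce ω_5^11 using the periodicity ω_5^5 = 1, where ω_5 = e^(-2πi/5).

Since ω_5^5 = 1, powers reduce modulo 5.
11 mod 5 = 1
So ω_5^11 = ω_5^1 = e^(-2πi·1/5)

ω_5^11 = ω_5^1 = 0.3090-0.9511i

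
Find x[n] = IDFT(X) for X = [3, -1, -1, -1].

x[n] = (1/4) Σ(k=0 to 3) X[k] · e^(2πikn/4)

Computing each x[n]:
x[0] = 0
x[1] = 1
x[2] = 1
x[3] = 1

x = [0, 1, 1, 1]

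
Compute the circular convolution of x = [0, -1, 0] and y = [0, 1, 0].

(x ⊛ y)[n] = Σ(m=0 to 2) x[m] · y[(n-m) mod 3]

Computing each output sample:
(x ⊛ y)[0] = 0
(x ⊛ y)[1] = 0
(x ⊛ y)[2] = -1

x ⊛ y = [0, 0, -1]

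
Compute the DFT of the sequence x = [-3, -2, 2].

X[k] = Σ(n=0 to 2) x[n] · ω_3^(nk)
where ω_3 = e^(-2πi/3)

Computing each X[k]:
X[0] = -3
X[1] = -3.0000+3.4641i
X[2] = -3.0000-3.4641i

X = [-3, -3.0000+3.4641i, -3.0000-3.4641i]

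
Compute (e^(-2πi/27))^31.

Since ω_27^27 = 1, powers reduce modulo 27.
31 mod 27 = 4
So ω_27^31 = ω_27^4 = e^(-2πi·4/27)

ω_27^31 = ω_27^4 = 0.5972-0.8021i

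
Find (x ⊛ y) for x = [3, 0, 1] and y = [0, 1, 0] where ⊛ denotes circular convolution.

(x ⊛ y)[n] = Σ(m=0 to 2) x[m] · y[(n-m) mod 3]

Computing each output sample:
(x ⊛ y)[0] = 1
(x ⊛ y)[1] = 3
(x ⊛ y)[2] = 0

x ⊛ y = [1, 3, 0]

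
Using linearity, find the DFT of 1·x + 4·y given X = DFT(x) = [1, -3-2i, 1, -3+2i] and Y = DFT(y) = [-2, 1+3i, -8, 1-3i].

By linearity: DFT(1x + 4y) = 1·DFT(x) + 4·DFT(y)
= 1·[1, -3-2i, 1, -3+2i] + 4·[-2, 1+3i, -8, 1-3i]

Computing element-wise:
Z[0] = 1·(1) + 4·(-2) = -7
Z[1] = 1·(-3-2i) + 4·(1+3i) = 1+10i
Z[2] = 1·(1) + 4·(-8) = -31
Z[3] = 1·(-3+2i) + 4·(1-3i) = 1-10i

DFT(1x + 4y) = 1·X + 4·Y = [-7, 1+10i, -31, 1-10i]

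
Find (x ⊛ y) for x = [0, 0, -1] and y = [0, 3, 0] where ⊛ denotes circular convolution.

(x ⊛ y)[n] = Σ(m=0 to 2) x[m] · y[(n-m) mod 3]

Computing each output sample:
(x ⊛ y)[0] = -3
(x ⊛ y)[1] = 0
(x ⊛ y)[2] = 0

x ⊛ y = [-3, 0, 0]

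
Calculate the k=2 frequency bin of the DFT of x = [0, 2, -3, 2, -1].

X[2] = Σ(n=0 to 4) x[n] · ω_5^(2n) where ω_5 = e^(-2πi/5)
= (0)·ω_5^0 + (2)·ω_5^2 + (-3)·ω_5^4 + (2)·ω_5^6 + (-1)·ω_5^8

X[2] = -1.1180-6.5186i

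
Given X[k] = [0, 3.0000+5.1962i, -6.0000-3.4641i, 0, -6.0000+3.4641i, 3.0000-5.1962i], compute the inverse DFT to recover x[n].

x[n] = (1/6) Σ(k=0 to 5) X[k] · e^(2πikn/6)

Computing each x[n]:
x[0] = -1
x[1] = 1
x[2] = -2
x[3] = -3
x[4] = 3
x[5] = 2

x = [-1, 1, -2, -3, 3, 2]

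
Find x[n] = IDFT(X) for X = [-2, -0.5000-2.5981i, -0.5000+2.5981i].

x[n] = (1/3) Σ(k=0 to 2) X[k] · e^(2πikn/3)

Computing each x[n]:
x[0] = -1
x[1] = 1
x[2] = -2

x = [-1, 1, -2]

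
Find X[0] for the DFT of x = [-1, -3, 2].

X[0] = Σ(n=0 to 2) x[n] · ω_3^0 = Σ x[n]
= (-1) + (-3) + (2)

X[0] = -2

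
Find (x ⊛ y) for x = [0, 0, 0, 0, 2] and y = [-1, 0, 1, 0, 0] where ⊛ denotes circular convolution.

(x ⊛ y)[n] = Σ(m=0 to 4) x[m] · y[(n-m) mod 5]

Computing each output sample:
(x ⊛ y)[0] = 0
(x ⊛ y)[1] = 2
(x ⊛ y)[2] = 0
(x ⊛ y)[3] = 0
(x ⊛ y)[4] = -2

x ⊛ y = [0, 2, 0, 0, -2]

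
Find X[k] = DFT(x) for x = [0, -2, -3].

X[k] = Σ(n=0 to 2) x[n] · ω_3^(nk)
where ω_3 = e^(-2πi/3)

Computing each X[k]:
X[0] = -5
X[1] = 2.5000-0.8660i
X[2] = 2.5000+0.8660i

X = [-5, 2.5000-0.8660i, 2.5000+0.8660i]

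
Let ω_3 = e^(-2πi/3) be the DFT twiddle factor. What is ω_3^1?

ω_3^1 = e^(-2πi·1/3)
= cos(-2π·1/3) + i·sin(-2π·1/3)
= cos(-2π/3) + i·sin(-2π/3)

ω_3^1 = cos(-2π/3) + i·sin(-2π/3) = -0.5000-0.8660i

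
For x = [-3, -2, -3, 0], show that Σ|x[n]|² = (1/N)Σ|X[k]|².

Time domain:
Σ|x[n]|² = |-3|² + |-2|² + |-3|² + |0|² = 22.0000

Frequency domain:
(1/4)Σ|X[k]|² = (1/4)(|-8|² + |2i|² + |-4|² + |-2i|²) = (1/4)·88.0000 = 22.0000

Both sides agree, confirming Parseval's theorem.

Σ|x[n]|² = (1/N)Σ|X[k]|² = 22.0000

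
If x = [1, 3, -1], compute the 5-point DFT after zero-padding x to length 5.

Original 3-point DFT: [3, -3.4641i, 3.4641i]
Zero-padded 5-point DFT provides frequency interpolation.

DFT_5([x, 0, ...]) = [3, 2.7361-2.2654i, -1.7361-2.7144i, -1.7361+2.7144i, 2.7361+2.2654i]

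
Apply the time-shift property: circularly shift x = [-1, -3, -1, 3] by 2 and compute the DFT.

Time shift by 2: X_shifted[k] = ω_4^(2k) · X[k]
Shifted x = [-1, 3, -1, -3]

DFT(x[n-2]) = [-2, -6i, -2, 6i]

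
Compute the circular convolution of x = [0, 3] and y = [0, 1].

(x ⊛ y)[n] = Σ(m=0 to 1) x[m] · y[(n-m) mod 2]

Computing each output sample:
(x ⊛ y)[0] = 3
(x ⊛ y)[1] = 0

x ⊛ y = [3, 0]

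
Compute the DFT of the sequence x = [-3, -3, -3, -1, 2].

X[k] = Σ(n=0 to 4) x[n] · ω_5^(nk)
where ω_5 = e^(-2πi/5)

Computing each X[k]:
X[0] = -8
X[1] = -0.0729+5.9309i
X[2] = -3.4271+1.0368i
X[3] = -3.4271-1.0368i
X[4] = -0.0729-5.9309i

X = [-8, -0.0729+5.9309i, -3.4271+1.0368i, -3.4271-1.0368i, -0.0729-5.9309i]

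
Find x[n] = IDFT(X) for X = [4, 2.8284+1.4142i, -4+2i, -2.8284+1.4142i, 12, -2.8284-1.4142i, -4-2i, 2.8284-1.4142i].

x[n] = (1/8) Σ(k=0 to 7) X[k] · e^(2πikn/8)

Computing each x[n]:
x[0] = 1
x[1] = -1
x[2] = 3
x[3] = -2
x[4] = 1
x[5] = -2
x[6] = 3
x[7] = 1

x = [1, -1, 3, -2, 1, -2, 3, 1]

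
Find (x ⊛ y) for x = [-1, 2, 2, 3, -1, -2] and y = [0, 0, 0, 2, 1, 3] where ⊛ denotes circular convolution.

(x ⊛ y)[n] = Σ(m=0 to 5) x[m] · y[(n-m) mod 6]

Computing each output sample:
(x ⊛ y)[0] = 14
(x ⊛ y)[1] = 7
(x ⊛ y)[2] = 4
(x ⊛ y)[3] = -7
(x ⊛ y)[4] = -3
(x ⊛ y)[5] = 3

x ⊛ y = [14, 7, 4, -7, -3, 3]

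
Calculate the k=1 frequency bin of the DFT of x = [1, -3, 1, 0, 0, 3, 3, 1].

X[1] = Σ(n=0 to 7) x[n] · ω_8^(1n) where ω_8 = e^(-2πi/8)
= (1)·ω_8^0 + (-3)·ω_8^1 + (1)·ω_8^2 + (0)·ω_8^3 + (0)·ω_8^4 + (3)·ω_8^5 + (3)·ω_8^6 + (1)·ω_8^7

X[1] = -2.5355+6.9497i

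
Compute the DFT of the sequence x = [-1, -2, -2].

X[k] = Σ(n=0 to 2) x[n] · ω_3^(nk)
where ω_3 = e^(-2πi/3)

Computing each X[k]:
X[0] = -5
X[1] = 1
X[2] = 1

X = [-5, 1, 1]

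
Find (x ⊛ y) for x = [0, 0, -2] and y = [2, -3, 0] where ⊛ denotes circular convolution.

(x ⊛ y)[n] = Σ(m=0 to 2) x[m] · y[(n-m) mod 3]

Computing each output sample:
(x ⊛ y)[0] = 6
(x ⊛ y)[1] = 0
(x ⊛ y)[2] = -4

x ⊛ y = [6, 0, -4]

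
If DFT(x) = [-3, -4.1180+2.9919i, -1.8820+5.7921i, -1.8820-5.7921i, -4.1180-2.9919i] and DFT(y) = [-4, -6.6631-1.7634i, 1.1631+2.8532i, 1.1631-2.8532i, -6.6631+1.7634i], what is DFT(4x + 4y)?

By linearity: DFT(4x + 4y) = 4·DFT(x) + 4·DFT(y)
= 4·[-3, -4.1180+2.9919i, -1.8820+5.7921i, -1.8820-5.7921i, -4.1180-2.9919i] + 4·[-4, -6.6631-1.7634i, 1.1631+2.8532i, 1.1631-2.8532i, -6.6631+1.7634i]

Computing element-wise:
Z[0] = 4·(-3) + 4·(-4) = -28
Z[1] = 4·(-4.1180+2.9919i) + 4·(-6.6631-1.7634i) = -43.1244+4.9140i
Z[2] = 4·(-1.8820+5.7921i) + 4·(1.1631+2.8532i) = -2.8756+34.5812i
Z[3] = 4·(-1.8820-5.7921i) + 4·(1.1631-2.8532i) = -2.8756-34.5812i
Z[4] = 4·(-4.1180-2.9919i) + 4·(-6.6631+1.7634i) = -43.1244-4.9140i

DFT(4x + 4y) = 4·X + 4·Y = [-28, -43.1244+4.9140i, -2.8756+34.5812i, -2.8756-34.5812i, -43.1244-4.9140i]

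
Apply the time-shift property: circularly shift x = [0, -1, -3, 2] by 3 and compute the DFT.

Time shift by 3: X_shifted[k] = ω_4^(3k) · X[k]
Shifted x = [-1, -3, 2, 0]

DFT(x[n-3]) = [-2, -3+3i, 4, -3-3i]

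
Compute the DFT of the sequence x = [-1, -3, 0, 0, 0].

X[k] = Σ(n=0 to 4) x[n] · ω_5^(nk)
where ω_5 = e^(-2πi/5)

Computing each X[k]:
X[0] = -4
X[1] = -1.9271+2.8532i
X[2] = 1.4271+1.7634i
X[3] = 1.4271-1.7634i
X[4] = -1.9271-2.8532i

X = [-4, -1.9271+2.8532i, 1.4271+1.7634i, 1.4271-1.7634i, -1.9271-2.8532i]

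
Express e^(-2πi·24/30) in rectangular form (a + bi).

ω_30^24 = e^(-2πi·24/30)
= cos(-2π·24/30) + i·sin(-2π·24/30)
= cos(-48π/30) + i·sin(-48π/30)

ω_30^24 = cos(-48π/30) + i·sin(-48π/30) = 0.3090+0.9511i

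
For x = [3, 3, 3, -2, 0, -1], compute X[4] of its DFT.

X[4] = Σ(n=0 to 5) x[n] · ω_6^(4n) where ω_6 = e^(-2πi/6)
= (3)·ω_6^0 + (3)·ω_6^4 + (3)·ω_6^8 + (-2)·ω_6^12 + (0)·ω_6^16 + (-1)·ω_6^20

X[4] = -1.5000+0.8660i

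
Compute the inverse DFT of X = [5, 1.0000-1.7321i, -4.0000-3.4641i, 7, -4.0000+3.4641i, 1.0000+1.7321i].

x[n] = (1/6) Σ(k=0 to 5) X[k] · e^(2πikn/6)

Computing each x[n]:
x[0] = 1
x[1] = 2
x[2] = 2
x[3] = -2
x[4] = 3
x[5] = -1

x = [1, 2, 2, -2, 3, -1]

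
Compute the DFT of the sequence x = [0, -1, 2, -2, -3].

X[k] = Σ(n=0 to 4) x[n] · ω_5^(nk)
where ω_5 = e^(-2πi/5)

Computing each X[k]:
X[0] = -4
X[1] = -1.2361-4.2533i
X[2] = 3.2361+2.6287i
X[3] = 3.2361-2.6287i
X[4] = -1.2361+4.2533i

X = [-4, -1.2361-4.2533i, 3.2361+2.6287i, 3.2361-2.6287i, -1.2361+4.2533i]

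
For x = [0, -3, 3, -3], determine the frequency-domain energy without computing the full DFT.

Parseval: Σ|x[n]|² = (1/N)Σ|X[k]|², so Σ|X[k]|² = N·Σ|x[n]|² = 4·27.0000

Σ|X[k]|² = N·Σ|x[n]|² = 4·27.0000 = 108.0000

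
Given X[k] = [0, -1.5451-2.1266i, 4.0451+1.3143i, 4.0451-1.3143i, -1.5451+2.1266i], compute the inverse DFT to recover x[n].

x[n] = (1/5) Σ(k=0 to 4) X[k] · e^(2πikn/5)

Computing each x[n]:
x[0] = 1
x[1] = -1
x[2] = 2
x[3] = 0
x[4] = -2

x = [1, -1, 2, 0, -2]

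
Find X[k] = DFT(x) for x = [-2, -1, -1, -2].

X[k] = Σ(n=0 to 3) x[n] · ω_4^(nk)
where ω_4 = e^(-2πi/4)

Computing each X[k]:
X[0] = -6
X[1] = -1-1i
X[2] = 0
X[3] = -1+1i

X = [-6, -1-1i, 0, -1+1i]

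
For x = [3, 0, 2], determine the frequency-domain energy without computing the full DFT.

Parseval: Σ|x[n]|² = (1/N)Σ|X[k]|², so Σ|X[k]|² = N·Σ|x[n]|² = 3·13.0000

Σ|X[k]|² = N·Σ|x[n]|² = 3·13.0000 = 39.0000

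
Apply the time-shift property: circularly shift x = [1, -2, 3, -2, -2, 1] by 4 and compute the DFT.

Time shift by 4: X_shifted[k] = ω_6^(4k) · X[k]
Shifted x = [3, -2, -2, 1, 1, -2]

DFT(x[n-4]) = [-1, 0.5000+2.5981i, 6.5000-2.5981i, 5, 6.5000+2.5981i, 0.5000-2.5981i]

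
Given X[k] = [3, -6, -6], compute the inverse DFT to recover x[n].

x[n] = (1/3) Σ(k=0 to 2) X[k] · e^(2πikn/3)

Computing each x[n]:
x[0] = -3
x[1] = 3
x[2] = 3

x = [-3, 3, 3]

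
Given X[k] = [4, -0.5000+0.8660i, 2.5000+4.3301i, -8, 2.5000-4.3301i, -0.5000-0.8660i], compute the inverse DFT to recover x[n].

x[n] = (1/6) Σ(k=0 to 5) X[k] · e^(2πikn/6)

Computing each x[n]:
x[0] = 0
x[1] = 0
x[2] = 0
x[3] = 3
x[4] = -2
x[5] = 3

x = [0, 0, 0, 3, -2, 3]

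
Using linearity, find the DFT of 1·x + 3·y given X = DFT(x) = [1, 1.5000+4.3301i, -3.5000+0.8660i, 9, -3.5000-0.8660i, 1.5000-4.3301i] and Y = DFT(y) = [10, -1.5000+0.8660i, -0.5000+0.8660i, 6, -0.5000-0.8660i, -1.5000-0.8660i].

By linearity: DFT(1x + 3y) = 1·DFT(x) + 3·DFT(y)
= 1·[1, 1.5000+4.3301i, -3.5000+0.8660i, 9, -3.5000-0.8660i, 1.5000-4.3301i] + 3·[10, -1.5000+0.8660i, -0.5000+0.8660i, 6, -0.5000-0.8660i, -1.5000-0.8660i]

Computing element-wise:
Z[0] = 1·(1) + 3·(10) = 31
Z[1] = 1·(1.5000+4.3301i) + 3·(-1.5000+0.8660i) = -3.0000+6.9281i
Z[2] = 1·(-3.5000+0.8660i) + 3·(-0.5000+0.8660i) = -5.0000+3.4640i
Z[3] = 1·(9) + 3·(6) = 27
Z[4] = 1·(-3.5000-0.8660i) + 3·(-0.5000-0.8660i) = -5.0000-3.4640i
Z[5] = 1·(1.5000-4.3301i) + 3·(-1.5000-0.8660i) = -3.0000-6.9281i

DFT(1x + 3y) = 1·X + 3·Y = [31, -3.0000+6.9281i, -5.0000+3.4640i, 27, -5.0000-3.4640i, -3.0000-6.9281i]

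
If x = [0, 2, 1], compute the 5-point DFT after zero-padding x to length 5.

Original 3-point DFT: [3, -1.5000-0.8660i, -1.5000+0.8660i]
Zero-padded 5-point DFT provides frequency interpolation.

DFT_5([x, 0, ...]) = [3, -0.1910-2.4899i, -1.3090-0.2245i, -1.3090+0.2245i, -0.1910+2.4899i]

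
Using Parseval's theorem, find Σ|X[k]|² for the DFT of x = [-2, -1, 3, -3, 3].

Parseval: Σ|x[n]|² = (1/N)Σ|X[k]|², so Σ|X[k]|² = N·Σ|x[n]|² = 5·32.0000

Σ|X[k]|² = N·Σ|x[n]|² = 5·32.0000 = 160.0000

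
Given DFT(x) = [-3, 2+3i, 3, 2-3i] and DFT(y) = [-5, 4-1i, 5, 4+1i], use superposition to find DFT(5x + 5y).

By linearity: DFT(5x + 5y) = 5·DFT(x) + 5·DFT(y)
= 5·[-3, 2+3i, 3, 2-3i] + 5·[-5, 4-1i, 5, 4+1i]

Computing element-wise:
Z[0] = 5·(-3) + 5·(-5) = -40
Z[1] = 5·(2+3i) + 5·(4-1i) = 30+10i
Z[2] = 5·(3) + 5·(5) = 40
Z[3] = 5·(2-3i) + 5·(4+1i) = 30-10i

DFT(5x + 5y) = 5·X + 5·Y = [-40, 30+10i, 40, 30-10i]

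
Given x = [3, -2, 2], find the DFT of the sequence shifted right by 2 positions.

Time shift by 2: X_shifted[k] = ω_3^(2k) · X[k]
Shifted x = [-2, 2, 3]

DFT(x[n-2]) = [3, -4.5000+0.8660i, -4.5000-0.8660i]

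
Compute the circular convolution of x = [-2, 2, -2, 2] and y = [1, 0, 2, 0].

(x ⊛ y)[n] = Σ(m=0 to 3) x[m] · y[(n-m) mod 4]

Computing each output sample:
(x ⊛ y)[0] = -6
(x ⊛ y)[1] = 6
(x ⊛ y)[2] = -6
(x ⊛ y)[3] = 6

x ⊛ y = [-6, 6, -6, 6]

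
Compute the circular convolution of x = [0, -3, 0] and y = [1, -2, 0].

(x ⊛ y)[n] = Σ(m=0 to 2) x[m] · y[(n-m) mod 3]

Computing each output sample:
(x ⊛ y)[0] = 0
(x ⊛ y)[1] = -3
(x ⊛ y)[2] = 6

x ⊛ y = [0, -3, 6]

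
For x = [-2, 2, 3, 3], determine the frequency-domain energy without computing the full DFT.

Parseval: Σ|x[n]|² = (1/N)Σ|X[k]|², so Σ|X[k]|² = N·Σ|x[n]|² = 4·26.0000

Σ|X[k]|² = N·Σ|x[n]|² = 4·26.0000 = 104.0000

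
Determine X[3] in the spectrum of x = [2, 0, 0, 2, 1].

X[3] = Σ(n=0 to 4) x[n] · ω_5^(3n) where ω_5 = e^(-2πi/5)
= (2)·ω_5^0 + (0)·ω_5^3 + (0)·ω_5^6 + (2)·ω_5^9 + (1)·ω_5^12

X[3] = 1.8090+1.3143i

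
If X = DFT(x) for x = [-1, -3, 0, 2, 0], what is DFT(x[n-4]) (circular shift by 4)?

Time shift by 4: X_shifted[k] = ω_5^(4k) · X[k]
Shifted x = [-3, 0, 2, 0, -1]

DFT(x[n-4]) = [-2, -4.9271-2.1266i, -1.5729+1.3143i, -1.5729-1.3143i, -4.9271+2.1266i]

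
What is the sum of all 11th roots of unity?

Sum of all nth roots of unity equals 0 for n > 1 (geometric series with r ≠ 1).

0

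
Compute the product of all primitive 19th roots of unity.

The primitive 19th roots of unity are ω_19^k for k coprime to 19: k ∈ {1, 2, 3, 4, 5, 6, 7, 8, 9, 10, 11, 12, 13, 14, 15, 16, 17, 18}
Their product equals the constant term of the cyclotomic polynomial Φ_19(x) up to sign.
For n ≥ 3, the product of all primitive nth roots of unity is 1. (For n=1 it is 1; for n=2 it is -1.)

1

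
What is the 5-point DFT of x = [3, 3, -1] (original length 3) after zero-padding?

Original 3-point DFT: [5, 2.0000-3.4641i, 2.0000+3.4641i]
Zero-padded 5-point DFT provides frequency interpolation.

DFT_5([x, 0, ...]) = [5, 4.7361-2.2654i, 0.2639-2.7144i, 0.2639+2.7144i, 4.7361+2.2654i]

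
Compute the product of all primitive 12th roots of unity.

The primitive 12th roots of unity are ω_12^k for k coprime to 12: k ∈ {1, 5, 7, 11}
Their product equals the constant term of the cyclotomic polynomial Φ_12(x) up to sign.
For n ≥ 3, the product of all primitive nth roots of unity is 1. (For n=1 it is 1; for n=2 it is -1.)

1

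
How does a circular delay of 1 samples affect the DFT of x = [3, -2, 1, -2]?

Time shift by 1: X_shifted[k] = ω_4^(1k) · X[k]
Shifted x = [-2, 3, -2, 1]

DFT(x[n-1]) = [0, -2i, -8, 2i]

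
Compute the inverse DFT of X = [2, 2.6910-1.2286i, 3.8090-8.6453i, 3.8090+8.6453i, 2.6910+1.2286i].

x[n] = (1/5) Σ(k=0 to 4) X[k] · e^(2πikn/5)

Computing each x[n]:
x[0] = 3
x[1] = 2
x[2] = -3
x[3] = 3
x[4] = -3

x = [3, 2, -3, 3, -3]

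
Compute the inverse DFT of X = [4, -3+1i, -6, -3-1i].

x[n] = (1/4) Σ(k=0 to 3) X[k] · e^(2πikn/4)

Computing each x[n]:
x[0] = -2
x[1] = 2
x[2] = 1
x[3] = 3

x = [-2, 2, 1, 3]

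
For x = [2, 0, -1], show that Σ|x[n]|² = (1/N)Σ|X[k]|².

Time domain:
Σ|x[n]|² = |2|² + |0|² + |-1|² = 5.0000

Frequency domain:
(1/3)Σ|X[k]|² = (1/3)(|1|² + |2.5000-0.8660i|² + |2.5000+0.8660i|²) = (1/3)·15.0000 = 5.0000

Both sides agree, confirming Parseval's theorem.

Σ|x[n]|² = (1/N)Σ|X[k]|² = 5.0000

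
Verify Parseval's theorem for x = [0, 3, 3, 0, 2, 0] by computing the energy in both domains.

Time domain:
Σ|x[n]|² = |0|² + |3|² + |3|² + |0|² + |2|² + |0|² = 22.0000

Frequency domain:
(1/6)Σ|X[k]|² = (1/6)(|8|² + |-1.0000-3.4641i|² + |-4.0000-1.7321i|² + |2|² + |-4.0000+1.7321i|² + |-1.0000+3.4641i|²) = (1/6)·132.0000 = 22.0000

Both sides agree, confirming Parseval's theorem.

Σ|x[n]|² = (1/N)Σ|X[k]|² = 22.0000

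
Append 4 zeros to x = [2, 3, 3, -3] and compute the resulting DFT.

Original 4-point DFT: [5, -1-6i, 5, -1+6i]
Zero-padded 8-point DFT provides frequency interpolation.

DFT_8([x, 0, ...]) = [5, 6.2426-3.0000i, -1-6i, -2.2426+3.0000i, 5, -2.2426-3.0000i, -1+6i, 6.2426+3.0000i]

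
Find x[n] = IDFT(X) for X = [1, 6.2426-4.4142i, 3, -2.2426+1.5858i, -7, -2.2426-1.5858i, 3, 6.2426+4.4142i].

x[n] = (1/8) Σ(k=0 to 7) X[k] · e^(2πikn/8)

Computing each x[n]:
x[0] = 1
x[1] = 3
x[2] = 0
x[3] = 0
x[4] = -1
x[5] = -1
x[6] = -3
x[7] = 2

x = [1, 3, 0, 0, -1, -1, -3, 2]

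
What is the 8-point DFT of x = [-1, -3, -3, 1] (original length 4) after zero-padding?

Original 4-point DFT: [-6, 2+4i, -2, 2-4i]
Zero-padded 8-point DFT provides frequency interpolation.

DFT_8([x, 0, ...]) = [-6, -3.8284+4.4142i, 2+4i, 1.8284-1.5858i, -2, 1.8284+1.5858i, 2-4i, -3.8284-4.4142i]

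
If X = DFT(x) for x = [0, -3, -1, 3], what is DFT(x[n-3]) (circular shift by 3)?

Time shift by 3: X_shifted[k] = ω_4^(3k) · X[k]
Shifted x = [-3, -1, 3, 0]

DFT(x[n-3]) = [-1, -6+1i, 1, -6-1i]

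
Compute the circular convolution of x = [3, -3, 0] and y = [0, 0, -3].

(x ⊛ y)[n] = Σ(m=0 to 2) x[m] · y[(n-m) mod 3]

Computing each output sample:
(x ⊛ y)[0] = 9
(x ⊛ y)[1] = 0
(x ⊛ y)[2] = -9

x ⊛ y = [9, 0, -9]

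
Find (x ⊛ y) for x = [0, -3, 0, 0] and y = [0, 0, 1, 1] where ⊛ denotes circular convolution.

(x ⊛ y)[n] = Σ(m=0 to 3) x[m] · y[(n-m) mod 4]

Computing each output sample:
(x ⊛ y)[0] = -3
(x ⊛ y)[1] = 0
(x ⊛ y)[2] = 0
(x ⊛ y)[3] = -3

x ⊛ y = [-3, 0, 0, -3]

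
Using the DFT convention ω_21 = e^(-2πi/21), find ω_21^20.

ω_21^20 = e^(-2πi·20/21)
= cos(-2π·20/21) + i·sin(-2π·20/21)
= cos(-40π/21) + i·sin(-40π/21)

ω_21^20 = cos(-40π/21) + i·sin(-40π/21) = 0.9556+0.2948i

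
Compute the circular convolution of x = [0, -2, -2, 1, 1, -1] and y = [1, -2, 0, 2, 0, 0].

(x ⊛ y)[n] = Σ(m=0 to 5) x[m] · y[(n-m) mod 6]

Computing each output sample:
(x ⊛ y)[0] = 4
(x ⊛ y)[1] = 0
(x ⊛ y)[2] = 0
(x ⊛ y)[3] = 5
(x ⊛ y)[4] = -5
(x ⊛ y)[5] = -7

x ⊛ y = [4, 0, 0, 5, -5, -7]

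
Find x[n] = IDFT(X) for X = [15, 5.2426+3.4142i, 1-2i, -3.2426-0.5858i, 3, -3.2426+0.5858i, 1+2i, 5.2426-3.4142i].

x[n] = (1/8) Σ(k=0 to 7) X[k] · e^(2πikn/8)

Computing each x[n]:
x[0] = 3
x[1] = 3
x[2] = 1
x[3] = -1
x[4] = 2
x[5] = 1
x[6] = 3
x[7] = 3

x = [3, 3, 1, -1, 2, 1, 3, 3]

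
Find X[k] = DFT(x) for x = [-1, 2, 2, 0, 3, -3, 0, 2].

X[k] = Σ(n=0 to 7) x[n] · ω_8^(nk)
where ω_8 = e^(-2πi/8)

Computing each X[k]:
X[0] = 5
X[1] = 0.9497-4.1213i
X[2] = 3i
X[3] = -8.9497-0.1213i
X[4] = 3
X[5] = -8.9497+0.1213i
X[6] = -3i
X[7] = 0.9497+4.1213i

X = [5, 0.9497-4.1213i, 3i, -8.9497-0.1213i, 3, -8.9497+0.1213i, -3i, 0.9497+4.1213i]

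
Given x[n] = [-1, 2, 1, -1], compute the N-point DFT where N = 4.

X[k] = Σ(n=0 to 3) x[n] · ω_4^(nk)
where ω_4 = e^(-2πi/4)

Computing each X[k]:
X[0] = 1
X[1] = -2-3i
X[2] = -1
X[3] = -2+3i

X = [1, -2-3i, -1, -2+3i]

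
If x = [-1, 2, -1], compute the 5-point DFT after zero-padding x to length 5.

Original 3-point DFT: [0, -1.5000-2.5981i, -1.5000+2.5981i]
Zero-padded 5-point DFT provides frequency interpolation.

DFT_5([x, 0, ...]) = [0, 0.4271-1.3143i, -2.9271-2.1266i, -2.9271+2.1266i, 0.4271+1.3143i]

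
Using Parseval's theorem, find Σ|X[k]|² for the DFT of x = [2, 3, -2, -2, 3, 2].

Parseval: Σ|x[n]|² = (1/N)Σ|X[k]|², so Σ|X[k]|² = N·Σ|x[n]|² = 6·34.0000

Σ|X[k]|² = N·Σ|x[n]|² = 6·34.0000 = 204.0000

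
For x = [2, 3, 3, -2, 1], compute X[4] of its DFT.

X[4] = Σ(n=0 to 4) x[n] · ω_5^(4n) where ω_5 = e^(-2πi/5)
= (2)·ω_5^0 + (3)·ω_5^4 + (3)·ω_5^8 + (-2)·ω_5^12 + (1)·ω_5^16

X[4] = 2.4271+4.8410i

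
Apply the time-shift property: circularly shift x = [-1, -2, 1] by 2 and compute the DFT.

Time shift by 2: X_shifted[k] = ω_3^(2k) · X[k]
Shifted x = [-2, 1, -1]

DFT(x[n-2]) = [-2, -2.0000-1.7321i, -2.0000+1.7321i]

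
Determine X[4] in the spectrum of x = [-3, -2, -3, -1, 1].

X[4] = Σ(n=0 to 4) x[n] · ω_5^(4n) where ω_5 = e^(-2πi/5)
= (-3)·ω_5^0 + (-2)·ω_5^4 + (-3)·ω_5^8 + (-1)·ω_5^12 + (1)·ω_5^16

X[4] = -0.0729-4.0287i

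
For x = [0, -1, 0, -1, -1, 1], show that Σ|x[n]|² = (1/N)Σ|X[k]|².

Time domain:
Σ|x[n]|² = |0|² + |-1|² + |0|² + |-1|² + |-1|² + |1|² = 4.0000

Frequency domain:
(1/6)Σ|X[k]|² = (1/6)(|-2|² + |1.5000+0.8660i|² + |-0.5000+2.5981i|² + |0|² + |-0.5000-2.5981i|² + |1.5000-0.8660i|²) = (1/6)·24.0000 = 4.0000

Both sides agree, confirming Parseval's theorem.

Σ|x[n]|² = (1/N)Σ|X[k]|² = 4.0000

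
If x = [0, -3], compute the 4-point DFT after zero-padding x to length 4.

Original 2-point DFT: [-3, 3]
Zero-padded 4-point DFT provides frequency interpolation.

DFT_4([x, 0, ...]) = [-3, 3i, 3, -3i]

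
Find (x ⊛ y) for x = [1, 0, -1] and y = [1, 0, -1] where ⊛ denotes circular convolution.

(x ⊛ y)[n] = Σ(m=0 to 2) x[m] · y[(n-m) mod 3]

Computing each output sample:
(x ⊛ y)[0] = 1
(x ⊛ y)[1] = 1
(x ⊛ y)[2] = -2

x ⊛ y = [1, 1, -2]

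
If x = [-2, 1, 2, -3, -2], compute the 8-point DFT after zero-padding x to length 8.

Original 5-point DFT: [-4, -1.5000-5.7921i, -1.5000+2.9919i, -1.5000-2.9919i, -1.5000+5.7921i]
Zero-padded 8-point DFT provides frequency interpolation.

DFT_8([x, 0, ...]) = [-4, 2.8284-0.5858i, -6-4i, -2.8284+3.4142i, 0, -2.8284-3.4142i, -6+4i, 2.8284+0.5858i]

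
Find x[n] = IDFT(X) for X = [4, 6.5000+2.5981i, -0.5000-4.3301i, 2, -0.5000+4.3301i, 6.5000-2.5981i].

x[n] = (1/6) Σ(k=0 to 5) X[k] · e^(2πikn/6)

Computing each x[n]:
x[0] = 3
x[1] = 2
x[2] = -2
x[3] = -2
x[4] = 2
x[5] = 1

x = [3, 2, -2, -2, 2, 1]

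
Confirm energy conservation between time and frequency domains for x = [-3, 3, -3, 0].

Time domain:
Σ|x[n]|² = |-3|² + |3|² + |-3|² + |0|² = 27.0000

Frequency domain:
(1/4)Σ|X[k]|² = (1/4)(|-3|² + |-3i|² + |-9|² + |3i|²) = (1/4)·108.0000 = 27.0000

Both sides agree, confirming Parseval's theorem.

Σ|x[n]|² = (1/N)Σ|X[k]|² = 27.0000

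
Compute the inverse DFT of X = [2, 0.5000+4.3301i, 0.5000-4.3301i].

x[n] = (1/3) Σ(k=0 to 2) X[k] · e^(2πikn/3)

Computing each x[n]:
x[0] = 1
x[1] = -2
x[2] = 3

x = [1, -2, 3]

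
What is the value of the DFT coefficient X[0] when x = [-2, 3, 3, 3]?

X[0] = Σ(n=0 to 3) x[n] · ω_4^0 = Σ x[n]
= (-2) + (3) + (3) + (3)

X[0] = 7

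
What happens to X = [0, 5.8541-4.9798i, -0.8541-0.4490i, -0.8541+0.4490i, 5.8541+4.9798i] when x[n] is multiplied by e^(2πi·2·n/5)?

Modulation property: DFT(ω_5^(-2n)·x[n]) = X[(k-2) mod 5], so circularly shift X by 2 positions.

X[k-2] = [-0.8541+0.4490i, 5.8541+4.9798i, 0, 5.8541-4.9798i, -0.8541-0.4490i]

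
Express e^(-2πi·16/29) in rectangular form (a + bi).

ω_29^16 = e^(-2πi·16/29)
= cos(-2π·16/29) + i·sin(-2π·16/29)
= cos(-32π/29) + i·sin(-32π/29)

ω_29^16 = cos(-32π/29) + i·sin(-32π/29) = -0.9477+0.3193i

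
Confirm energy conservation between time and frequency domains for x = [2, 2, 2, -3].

Time domain:
Σ|x[n]|² = |2|² + |2|² + |2|² + |-3|² = 21.0000

Frequency domain:
(1/4)Σ|X[k]|² = (1/4)(|3|² + |-5i|² + |5|² + |5i|²) = (1/4)·84.0000 = 21.0000

Both sides agree, confirming Parseval's theorem.

Σ|x[n]|² = (1/N)Σ|X[k]|² = 21.0000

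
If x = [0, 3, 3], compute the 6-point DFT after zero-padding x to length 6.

Original 3-point DFT: [6, -3, -3]
Zero-padded 6-point DFT provides frequency interpolation.

DFT_6([x, 0, ...]) = [6, -5.1962i, -3, 0, -3, 5.1962i]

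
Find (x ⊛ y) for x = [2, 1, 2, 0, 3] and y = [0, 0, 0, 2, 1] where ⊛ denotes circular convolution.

(x ⊛ y)[n] = Σ(m=0 to 4) x[m] · y[(n-m) mod 5]

Computing each output sample:
(x ⊛ y)[0] = 5
(x ⊛ y)[1] = 2
(x ⊛ y)[2] = 6
(x ⊛ y)[3] = 7
(x ⊛ y)[4] = 4

x ⊛ y = [5, 2, 6, 7, 4]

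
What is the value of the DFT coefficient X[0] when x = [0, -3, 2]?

X[0] = Σ(n=0 to 2) x[n] · ω_3^0 = Σ x[n]
= (0) + (-3) + (2)

X[0] = -1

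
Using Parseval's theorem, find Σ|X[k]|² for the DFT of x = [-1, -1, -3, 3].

Parseval: Σ|x[n]|² = (1/N)Σ|X[k]|², so Σ|X[k]|² = N·Σ|x[n]|² = 4·20.0000

Σ|X[k]|² = N·Σ|x[n]|² = 4·20.0000 = 80.0000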